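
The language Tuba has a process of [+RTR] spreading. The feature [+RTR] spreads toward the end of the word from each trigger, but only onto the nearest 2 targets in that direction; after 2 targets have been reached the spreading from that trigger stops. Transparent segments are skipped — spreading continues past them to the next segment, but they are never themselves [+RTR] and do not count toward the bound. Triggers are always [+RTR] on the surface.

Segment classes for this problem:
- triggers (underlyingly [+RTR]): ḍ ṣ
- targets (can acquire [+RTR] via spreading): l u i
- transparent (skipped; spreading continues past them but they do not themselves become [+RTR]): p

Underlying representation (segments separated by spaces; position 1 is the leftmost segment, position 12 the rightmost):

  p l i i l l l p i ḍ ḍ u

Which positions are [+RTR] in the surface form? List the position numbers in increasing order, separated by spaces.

From /ḍ/ at 10 rightward: 11 /ḍ/ is itself a trigger — this domain ends here.
From /ḍ/ at 11 rightward: 12 /u/ → [+RTR]; word edge.
Targets with no active source: positions 2 3 4 5 6 7 9 stay [-emphatic].

10 11 12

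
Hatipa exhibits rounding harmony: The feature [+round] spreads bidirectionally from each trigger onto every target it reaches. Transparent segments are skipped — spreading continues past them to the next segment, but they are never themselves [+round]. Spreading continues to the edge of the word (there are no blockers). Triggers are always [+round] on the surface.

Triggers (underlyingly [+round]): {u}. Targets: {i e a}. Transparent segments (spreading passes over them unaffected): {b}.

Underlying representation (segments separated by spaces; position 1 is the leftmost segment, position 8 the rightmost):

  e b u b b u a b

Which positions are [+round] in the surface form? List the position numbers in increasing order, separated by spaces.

From /u/ at 3 rightward: 4 /b/ transparent; 5 /b/ transparent; 6 /u/ is itself a trigger — this domain ends here.
From /u/ at 3 leftward: 2 /b/ transparent; 1 /e/ → [+round]; word edge.
From /u/ at 6 rightward: 7 /a/ → [+round]; 8 /b/ transparent; word edge.
From /u/ at 6 leftward: 5 /b/ transparent; 4 /b/ transparent; 3 /u/ is itself a trigger — this domain ends here.

1 3 6 7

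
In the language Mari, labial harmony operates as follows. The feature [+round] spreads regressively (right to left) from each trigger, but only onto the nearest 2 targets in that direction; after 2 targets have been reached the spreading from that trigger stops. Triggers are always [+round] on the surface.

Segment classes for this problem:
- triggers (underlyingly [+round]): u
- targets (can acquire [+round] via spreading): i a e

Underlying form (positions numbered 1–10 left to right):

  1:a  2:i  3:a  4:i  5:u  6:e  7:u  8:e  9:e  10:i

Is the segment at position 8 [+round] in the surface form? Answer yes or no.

From /u/ at 5 leftward: 4 /i/ → [+round]; 3 /a/ → [+round]; bound reached.
From /u/ at 7 leftward: 6 /e/ → [+round]; 5 /u/ is itself a trigger — this domain ends here.
Targets with no active source: positions 1 2 8 9 10 stay [-round].
[+round] positions on the surface: 3 4 5 6 7.

no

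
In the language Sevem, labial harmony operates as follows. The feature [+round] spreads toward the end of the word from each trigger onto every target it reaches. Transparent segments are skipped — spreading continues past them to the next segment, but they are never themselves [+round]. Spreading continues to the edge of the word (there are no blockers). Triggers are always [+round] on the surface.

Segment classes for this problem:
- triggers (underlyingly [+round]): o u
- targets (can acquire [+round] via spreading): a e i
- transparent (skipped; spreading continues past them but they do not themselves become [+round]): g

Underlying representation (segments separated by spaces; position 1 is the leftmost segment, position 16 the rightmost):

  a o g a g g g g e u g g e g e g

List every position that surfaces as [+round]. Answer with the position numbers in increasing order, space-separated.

2 4 9 10 13 15

From /o/ at 2 rightward: 3 /g/ transparent; 4 /a/ → [+round]; 5 /g/ transparent; 6 /g/ transparent; 7 /g/ transparent; 8 /g/ transparent; 9 /e/ → [+round]; 10 /u/ is itself a trigger — this domain ends here.
From /u/ at 10 rightward: 11 /g/ transparent; 12 /g/ transparent; 13 /e/ → [+round]; 14 /g/ transparent; 15 /e/ → [+round]; 16 /g/ transparent; word edge.
Target with no active source: position 1 stays [-round].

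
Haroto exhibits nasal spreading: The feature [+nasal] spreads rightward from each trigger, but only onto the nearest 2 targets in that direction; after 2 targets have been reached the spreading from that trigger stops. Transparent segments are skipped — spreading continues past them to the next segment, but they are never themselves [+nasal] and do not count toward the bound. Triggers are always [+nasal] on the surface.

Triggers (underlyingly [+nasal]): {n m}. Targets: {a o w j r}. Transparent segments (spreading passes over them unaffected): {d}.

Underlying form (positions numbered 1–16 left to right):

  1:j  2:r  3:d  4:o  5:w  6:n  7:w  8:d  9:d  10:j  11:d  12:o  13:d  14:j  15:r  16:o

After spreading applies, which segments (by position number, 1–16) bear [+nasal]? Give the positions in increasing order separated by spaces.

From /n/ at 6 rightward: 7 /w/ → [+nasal]; 8 /d/ transparent; 9 /d/ transparent; 10 /j/ → [+nasal]; bound reached.
Targets with no active source: positions 1 2 4 5 12 14 15 16 stay [-nasal].

6 7 10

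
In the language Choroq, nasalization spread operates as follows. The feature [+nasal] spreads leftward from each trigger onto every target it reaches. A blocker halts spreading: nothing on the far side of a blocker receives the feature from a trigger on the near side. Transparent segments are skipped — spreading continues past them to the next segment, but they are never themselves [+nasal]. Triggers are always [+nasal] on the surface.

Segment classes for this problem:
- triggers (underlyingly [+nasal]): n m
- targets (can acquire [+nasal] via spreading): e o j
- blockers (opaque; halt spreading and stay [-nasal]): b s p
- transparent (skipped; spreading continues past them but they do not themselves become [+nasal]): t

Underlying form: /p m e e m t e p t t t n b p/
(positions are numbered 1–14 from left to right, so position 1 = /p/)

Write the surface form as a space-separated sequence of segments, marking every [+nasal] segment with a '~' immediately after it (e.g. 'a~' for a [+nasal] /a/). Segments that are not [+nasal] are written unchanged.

From /m/ at 2 leftward: 1 /p/ blocks.
From /m/ at 5 leftward: 4 /e/ → [+nasal]; 3 /e/ → [+nasal]; 2 /m/ is itself a trigger — this domain ends here.
From /n/ at 12 leftward: 11 /t/ transparent; 10 /t/ transparent; 9 /t/ transparent; 8 /p/ blocks.
Target with no active source: position 7 stays [-nasal].
[+nasal] positions on the surface: 2 3 4 5 12.

p m~ e~ e~ m~ t e p t t t n~ b p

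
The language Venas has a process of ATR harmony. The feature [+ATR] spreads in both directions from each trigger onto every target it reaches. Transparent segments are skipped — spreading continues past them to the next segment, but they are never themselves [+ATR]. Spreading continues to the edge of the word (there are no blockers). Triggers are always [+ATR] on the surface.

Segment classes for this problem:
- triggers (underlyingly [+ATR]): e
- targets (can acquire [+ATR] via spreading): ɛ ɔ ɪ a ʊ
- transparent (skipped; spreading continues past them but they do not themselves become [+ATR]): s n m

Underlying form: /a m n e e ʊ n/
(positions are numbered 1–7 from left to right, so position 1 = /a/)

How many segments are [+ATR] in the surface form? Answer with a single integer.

4

From /e/ at 4 rightward: 5 /e/ is itself a trigger — this domain ends here.
From /e/ at 4 leftward: 3 /n/ transparent; 2 /m/ transparent; 1 /a/ → [+ATR]; word edge.
From /e/ at 5 rightward: 6 /ʊ/ → [+ATR]; 7 /n/ transparent; word edge.
From /e/ at 5 leftward: 4 /e/ is itself a trigger — this domain ends here.
[+ATR] positions on the surface: 1 4 5 6.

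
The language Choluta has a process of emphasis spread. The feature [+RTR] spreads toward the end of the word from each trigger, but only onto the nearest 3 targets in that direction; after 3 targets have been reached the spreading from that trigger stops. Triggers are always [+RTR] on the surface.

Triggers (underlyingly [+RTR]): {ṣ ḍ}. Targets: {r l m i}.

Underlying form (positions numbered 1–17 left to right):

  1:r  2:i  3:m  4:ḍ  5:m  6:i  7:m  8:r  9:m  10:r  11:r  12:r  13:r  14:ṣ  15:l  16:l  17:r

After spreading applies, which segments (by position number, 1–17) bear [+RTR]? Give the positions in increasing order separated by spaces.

From /ḍ/ at 4 rightward: 5 /m/ → [+RTR]; 6 /i/ → [+RTR]; 7 /m/ → [+RTR]; bound reached.
From /ṣ/ at 14 rightward: 15 /l/ → [+RTR]; 16 /l/ → [+RTR]; 17 /r/ → [+RTR]; bound reached.
Targets with no active source: positions 1 2 3 8 9 10 11 12 13 stay [-emphatic].

4 5 6 7 14 15 16 17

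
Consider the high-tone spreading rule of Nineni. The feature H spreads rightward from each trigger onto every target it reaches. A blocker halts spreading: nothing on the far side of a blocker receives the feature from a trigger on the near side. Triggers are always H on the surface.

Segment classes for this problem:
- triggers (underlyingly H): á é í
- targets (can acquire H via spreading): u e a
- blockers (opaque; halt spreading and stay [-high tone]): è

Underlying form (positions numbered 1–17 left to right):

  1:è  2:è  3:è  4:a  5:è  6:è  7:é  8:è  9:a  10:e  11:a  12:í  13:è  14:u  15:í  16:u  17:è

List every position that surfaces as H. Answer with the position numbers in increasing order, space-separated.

7 12 15 16

From /é/ at 7 rightward: 8 /è/ blocks.
From /í/ at 12 rightward: 13 /è/ blocks.
From /í/ at 15 rightward: 16 /u/ → H; 17 /è/ blocks.
Targets with no active source: positions 4 9 10 11 14 stay [-high tone].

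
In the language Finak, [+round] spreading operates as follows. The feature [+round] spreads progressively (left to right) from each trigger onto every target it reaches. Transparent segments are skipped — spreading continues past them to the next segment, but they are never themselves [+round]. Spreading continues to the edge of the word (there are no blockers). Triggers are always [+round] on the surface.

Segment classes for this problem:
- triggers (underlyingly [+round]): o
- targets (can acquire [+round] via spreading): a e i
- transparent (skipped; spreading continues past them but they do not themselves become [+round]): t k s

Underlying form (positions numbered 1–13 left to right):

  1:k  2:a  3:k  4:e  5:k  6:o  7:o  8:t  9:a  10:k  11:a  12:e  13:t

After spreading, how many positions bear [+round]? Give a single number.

From /o/ at 6 rightward: 7 /o/ is itself a trigger — this domain ends here.
From /o/ at 7 rightward: 8 /t/ transparent; 9 /a/ → [+round]; 10 /k/ transparent; 11 /a/ → [+round]; 12 /e/ → [+round]; 13 /t/ transparent; word edge.
Targets with no active source: positions 2 4 stay [-round].
[+round] positions on the surface: 6 7 9 11 12.

5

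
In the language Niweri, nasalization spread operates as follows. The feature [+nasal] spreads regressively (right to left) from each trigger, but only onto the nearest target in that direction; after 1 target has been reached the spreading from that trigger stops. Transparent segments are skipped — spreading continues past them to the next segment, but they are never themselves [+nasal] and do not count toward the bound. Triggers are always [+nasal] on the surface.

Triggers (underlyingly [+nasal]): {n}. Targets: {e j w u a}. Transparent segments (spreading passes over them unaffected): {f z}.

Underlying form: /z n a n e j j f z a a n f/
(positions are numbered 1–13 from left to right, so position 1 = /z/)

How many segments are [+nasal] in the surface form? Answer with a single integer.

From /n/ at 2 leftward: 1 /z/ transparent; word edge.
From /n/ at 4 leftward: 3 /a/ → [+nasal]; bound reached.
From /n/ at 12 leftward: 11 /a/ → [+nasal]; bound reached.
Targets with no active source: positions 5 6 7 10 stay [-nasal].
[+nasal] positions on the surface: 2 3 4 11 12.

5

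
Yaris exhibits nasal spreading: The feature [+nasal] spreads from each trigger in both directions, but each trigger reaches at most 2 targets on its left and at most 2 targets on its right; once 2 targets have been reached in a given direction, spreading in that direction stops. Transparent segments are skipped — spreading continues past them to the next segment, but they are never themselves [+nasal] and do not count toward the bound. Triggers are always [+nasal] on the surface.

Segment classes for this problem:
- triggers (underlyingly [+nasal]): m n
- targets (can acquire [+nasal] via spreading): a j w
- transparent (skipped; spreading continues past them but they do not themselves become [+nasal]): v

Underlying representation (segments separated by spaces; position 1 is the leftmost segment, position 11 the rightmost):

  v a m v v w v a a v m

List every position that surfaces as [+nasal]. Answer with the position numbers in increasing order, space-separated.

From /m/ at 3 rightward: 4 /v/ transparent; 5 /v/ transparent; 6 /w/ → [+nasal]; 7 /v/ transparent; 8 /a/ → [+nasal]; bound reached.
From /m/ at 3 leftward: 2 /a/ → [+nasal]; 1 /v/ transparent; word edge.
From /m/ at 11 rightward: word edge.
From /m/ at 11 leftward: 10 /v/ transparent; 9 /a/ → [+nasal]; 8 /a/ → [+nasal]; bound reached.

2 3 6 8 9 11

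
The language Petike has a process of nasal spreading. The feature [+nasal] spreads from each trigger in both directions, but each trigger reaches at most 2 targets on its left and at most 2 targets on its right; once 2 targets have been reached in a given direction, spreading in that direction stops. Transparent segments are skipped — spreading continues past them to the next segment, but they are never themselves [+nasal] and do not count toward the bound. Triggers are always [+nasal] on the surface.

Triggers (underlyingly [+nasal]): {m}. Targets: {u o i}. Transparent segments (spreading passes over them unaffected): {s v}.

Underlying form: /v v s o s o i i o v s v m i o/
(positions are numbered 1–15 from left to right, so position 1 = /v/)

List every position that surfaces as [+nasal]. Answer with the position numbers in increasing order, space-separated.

From /m/ at 13 rightward: 14 /i/ → [+nasal]; 15 /o/ → [+nasal]; bound reached.
From /m/ at 13 leftward: 12 /v/ transparent; 11 /s/ transparent; 10 /v/ transparent; 9 /o/ → [+nasal]; 8 /i/ → [+nasal]; bound reached.
Targets with no active source: positions 4 6 7 stay [-nasal].

8 9 13 14 15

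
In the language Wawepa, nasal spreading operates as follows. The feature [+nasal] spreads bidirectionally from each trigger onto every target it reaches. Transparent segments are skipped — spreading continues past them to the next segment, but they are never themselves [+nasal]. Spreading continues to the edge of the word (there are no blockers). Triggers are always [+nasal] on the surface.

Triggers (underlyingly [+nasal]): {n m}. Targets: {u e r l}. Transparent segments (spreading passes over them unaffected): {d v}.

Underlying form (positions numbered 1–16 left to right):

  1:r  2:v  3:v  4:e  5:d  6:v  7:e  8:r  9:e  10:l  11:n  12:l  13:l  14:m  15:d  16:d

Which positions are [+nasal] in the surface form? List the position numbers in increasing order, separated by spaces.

1 4 7 8 9 10 11 12 13 14

From /n/ at 11 rightward: 12 /l/ → [+nasal]; 13 /l/ → [+nasal]; 14 /m/ is itself a trigger — this domain ends here.
From /n/ at 11 leftward: 10 /l/ → [+nasal]; 9 /e/ → [+nasal]; 8 /r/ → [+nasal]; 7 /e/ → [+nasal]; 6 /v/ transparent; 5 /d/ transparent; 4 /e/ → [+nasal]; 3 /v/ transparent; 2 /v/ transparent; 1 /r/ → [+nasal]; word edge.
From /m/ at 14 rightward: 15 /d/ transparent; 16 /d/ transparent; word edge.
From /m/ at 14 leftward: 13 /l/ → [+nasal]; 12 /l/ → [+nasal]; 11 /n/ is itself a trigger — this domain ends here.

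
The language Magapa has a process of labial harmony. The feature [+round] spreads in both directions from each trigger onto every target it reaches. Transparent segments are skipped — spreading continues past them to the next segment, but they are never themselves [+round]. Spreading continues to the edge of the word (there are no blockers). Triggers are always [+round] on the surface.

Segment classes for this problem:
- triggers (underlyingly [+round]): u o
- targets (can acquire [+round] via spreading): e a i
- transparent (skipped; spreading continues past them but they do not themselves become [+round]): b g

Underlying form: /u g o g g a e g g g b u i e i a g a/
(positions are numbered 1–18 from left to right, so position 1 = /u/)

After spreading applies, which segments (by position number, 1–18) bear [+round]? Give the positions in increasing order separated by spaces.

From /u/ at 1 rightward: 2 /g/ transparent; 3 /o/ is itself a trigger — this domain ends here.
From /u/ at 1 leftward: word edge.
From /o/ at 3 rightward: 4 /g/ transparent; 5 /g/ transparent; 6 /a/ → [+round]; 7 /e/ → [+round]; 8 /g/ transparent; 9 /g/ transparent; 10 /g/ transparent; 11 /b/ transparent; 12 /u/ is itself a trigger — this domain ends here.
From /o/ at 3 leftward: 2 /g/ transparent; 1 /u/ is itself a trigger — this domain ends here.
From /u/ at 12 rightward: 13 /i/ → [+round]; 14 /e/ → [+round]; 15 /i/ → [+round]; 16 /a/ → [+round]; 17 /g/ transparent; 18 /a/ → [+round]; word edge.
From /u/ at 12 leftward: 11 /b/ transparent; 10 /g/ transparent; 9 /g/ transparent; 8 /g/ transparent; 7 /e/ → [+round]; 6 /a/ → [+round]; 5 /g/ transparent; 4 /g/ transparent; 3 /o/ is itself a trigger — this domain ends here.

1 3 6 7 12 13 14 15 16 18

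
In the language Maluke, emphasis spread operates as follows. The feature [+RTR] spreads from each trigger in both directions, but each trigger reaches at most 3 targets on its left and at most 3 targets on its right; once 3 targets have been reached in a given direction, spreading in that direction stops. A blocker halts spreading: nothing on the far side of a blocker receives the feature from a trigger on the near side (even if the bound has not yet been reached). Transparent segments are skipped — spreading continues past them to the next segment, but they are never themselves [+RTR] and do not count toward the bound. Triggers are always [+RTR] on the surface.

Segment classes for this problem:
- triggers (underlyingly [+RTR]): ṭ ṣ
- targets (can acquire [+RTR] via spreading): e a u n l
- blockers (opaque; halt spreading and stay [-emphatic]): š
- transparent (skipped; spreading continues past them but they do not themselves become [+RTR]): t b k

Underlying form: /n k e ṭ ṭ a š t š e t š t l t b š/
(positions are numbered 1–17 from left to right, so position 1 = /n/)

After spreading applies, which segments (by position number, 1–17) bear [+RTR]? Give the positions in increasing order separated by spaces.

1 3 4 5 6

From /ṭ/ at 4 rightward: 5 /ṭ/ is itself a trigger — this domain ends here.
From /ṭ/ at 4 leftward: 3 /e/ → [+RTR]; 2 /k/ transparent; 1 /n/ → [+RTR]; word edge.
From /ṭ/ at 5 rightward: 6 /a/ → [+RTR]; 7 /š/ blocks.
From /ṭ/ at 5 leftward: 4 /ṭ/ is itself a trigger — this domain ends here.
Targets with no active source: positions 10 14 stay [-emphatic].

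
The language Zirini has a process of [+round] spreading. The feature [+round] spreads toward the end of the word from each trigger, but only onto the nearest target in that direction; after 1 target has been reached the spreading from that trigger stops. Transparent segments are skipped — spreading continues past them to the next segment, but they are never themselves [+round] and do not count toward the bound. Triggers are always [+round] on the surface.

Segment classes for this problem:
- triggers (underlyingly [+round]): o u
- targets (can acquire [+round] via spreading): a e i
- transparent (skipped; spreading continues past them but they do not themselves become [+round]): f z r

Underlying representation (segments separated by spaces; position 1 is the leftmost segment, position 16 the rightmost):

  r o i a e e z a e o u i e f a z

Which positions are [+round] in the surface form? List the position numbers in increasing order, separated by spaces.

2 3 10 11 12

From /o/ at 2 rightward: 3 /i/ → [+round]; bound reached.
From /o/ at 10 rightward: 11 /u/ is itself a trigger — this domain ends here.
From /u/ at 11 rightward: 12 /i/ → [+round]; bound reached.
Targets with no active source: positions 4 5 6 8 9 13 15 stay [-round].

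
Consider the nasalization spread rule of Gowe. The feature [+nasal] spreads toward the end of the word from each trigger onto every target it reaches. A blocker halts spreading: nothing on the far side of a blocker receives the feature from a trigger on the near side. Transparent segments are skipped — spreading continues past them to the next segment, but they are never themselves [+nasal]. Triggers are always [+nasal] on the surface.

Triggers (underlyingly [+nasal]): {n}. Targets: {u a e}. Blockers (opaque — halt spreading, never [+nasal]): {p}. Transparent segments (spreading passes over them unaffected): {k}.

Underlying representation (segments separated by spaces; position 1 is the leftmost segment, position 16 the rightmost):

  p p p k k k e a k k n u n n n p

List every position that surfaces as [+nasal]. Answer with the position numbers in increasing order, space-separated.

From /n/ at 11 rightward: 12 /u/ → [+nasal]; 13 /n/ is itself a trigger — this domain ends here.
From /n/ at 13 rightward: 14 /n/ is itself a trigger — this domain ends here.
From /n/ at 14 rightward: 15 /n/ is itself a trigger — this domain ends here.
From /n/ at 15 rightward: 16 /p/ blocks.
Targets with no active source: positions 7 8 stay [-nasal].

11 12 13 14 15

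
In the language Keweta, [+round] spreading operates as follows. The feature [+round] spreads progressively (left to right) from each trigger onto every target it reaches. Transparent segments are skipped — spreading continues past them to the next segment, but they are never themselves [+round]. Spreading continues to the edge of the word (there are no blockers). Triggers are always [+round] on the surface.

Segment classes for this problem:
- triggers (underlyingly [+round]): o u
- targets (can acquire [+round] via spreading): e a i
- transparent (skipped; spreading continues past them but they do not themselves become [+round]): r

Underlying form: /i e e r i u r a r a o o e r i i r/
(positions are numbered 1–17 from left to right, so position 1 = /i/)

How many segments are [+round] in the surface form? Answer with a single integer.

From /u/ at 6 rightward: 7 /r/ transparent; 8 /a/ → [+round]; 9 /r/ transparent; 10 /a/ → [+round]; 11 /o/ is itself a trigger — this domain ends here.
From /o/ at 11 rightward: 12 /o/ is itself a trigger — this domain ends here.
From /o/ at 12 rightward: 13 /e/ → [+round]; 14 /r/ transparent; 15 /i/ → [+round]; 16 /i/ → [+round]; 17 /r/ transparent; word edge.
Targets with no active source: positions 1 2 3 5 stay [-round].
[+round] positions on the surface: 6 8 10 11 12 13 15 16.

8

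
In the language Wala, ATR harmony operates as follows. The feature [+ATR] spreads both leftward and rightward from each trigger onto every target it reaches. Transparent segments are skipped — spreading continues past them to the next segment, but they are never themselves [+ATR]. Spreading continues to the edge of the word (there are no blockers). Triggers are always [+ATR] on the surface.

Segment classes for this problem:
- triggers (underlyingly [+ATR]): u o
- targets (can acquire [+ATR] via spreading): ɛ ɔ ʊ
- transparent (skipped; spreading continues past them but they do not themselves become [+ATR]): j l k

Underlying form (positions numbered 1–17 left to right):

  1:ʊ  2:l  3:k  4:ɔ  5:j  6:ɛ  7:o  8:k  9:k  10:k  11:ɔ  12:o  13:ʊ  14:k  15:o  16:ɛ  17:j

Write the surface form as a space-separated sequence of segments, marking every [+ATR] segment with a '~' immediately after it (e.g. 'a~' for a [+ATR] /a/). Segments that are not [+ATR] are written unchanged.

From /o/ at 7 rightward: 8 /k/ transparent; 9 /k/ transparent; 10 /k/ transparent; 11 /ɔ/ → [+ATR]; 12 /o/ is itself a trigger — this domain ends here.
From /o/ at 7 leftward: 6 /ɛ/ → [+ATR]; 5 /j/ transparent; 4 /ɔ/ → [+ATR]; 3 /k/ transparent; 2 /l/ transparent; 1 /ʊ/ → [+ATR]; word edge.
From /o/ at 12 rightward: 13 /ʊ/ → [+ATR]; 14 /k/ transparent; 15 /o/ is itself a trigger — this domain ends here.
From /o/ at 12 leftward: 11 /ɔ/ → [+ATR]; 10 /k/ transparent; 9 /k/ transparent; 8 /k/ transparent; 7 /o/ is itself a trigger — this domain ends here.
From /o/ at 15 rightward: 16 /ɛ/ → [+ATR]; 17 /j/ transparent; word edge.
From /o/ at 15 leftward: 14 /k/ transparent; 13 /ʊ/ → [+ATR]; 12 /o/ is itself a trigger — this domain ends here.
[+ATR] positions on the surface: 1 4 6 7 11 12 13 15 16.

ʊ~ l k ɔ~ j ɛ~ o~ k k k ɔ~ o~ ʊ~ k o~ ɛ~ j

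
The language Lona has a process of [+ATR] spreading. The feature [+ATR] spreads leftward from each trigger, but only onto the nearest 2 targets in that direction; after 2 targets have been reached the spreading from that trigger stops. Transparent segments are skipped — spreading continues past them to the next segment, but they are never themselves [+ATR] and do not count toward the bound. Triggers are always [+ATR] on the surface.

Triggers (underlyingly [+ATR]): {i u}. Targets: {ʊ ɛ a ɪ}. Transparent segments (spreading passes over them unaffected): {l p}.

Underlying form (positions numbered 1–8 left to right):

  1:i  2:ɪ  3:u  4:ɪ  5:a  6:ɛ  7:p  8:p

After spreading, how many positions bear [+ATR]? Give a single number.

3

From /i/ at 1 leftward: word edge.
From /u/ at 3 leftward: 2 /ɪ/ → [+ATR]; 1 /i/ is itself a trigger — this domain ends here.
Targets with no active source: positions 4 5 6 stay [-ATR].
[+ATR] positions on the surface: 1 2 3.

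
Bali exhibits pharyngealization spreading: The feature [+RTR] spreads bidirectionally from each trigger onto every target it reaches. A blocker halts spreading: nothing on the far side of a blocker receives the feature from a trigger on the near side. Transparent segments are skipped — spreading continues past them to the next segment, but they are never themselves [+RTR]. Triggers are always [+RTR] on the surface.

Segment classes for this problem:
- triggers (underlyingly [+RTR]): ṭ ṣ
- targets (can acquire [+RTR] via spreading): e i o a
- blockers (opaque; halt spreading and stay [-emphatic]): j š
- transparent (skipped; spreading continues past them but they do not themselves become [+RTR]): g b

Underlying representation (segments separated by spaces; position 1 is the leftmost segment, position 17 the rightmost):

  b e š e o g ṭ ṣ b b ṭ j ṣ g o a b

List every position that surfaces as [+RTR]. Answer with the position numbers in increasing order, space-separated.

4 5 7 8 11 13 15 16

From /ṭ/ at 7 rightward: 8 /ṣ/ is itself a trigger — this domain ends here.
From /ṭ/ at 7 leftward: 6 /g/ transparent; 5 /o/ → [+RTR]; 4 /e/ → [+RTR]; 3 /š/ blocks.
From /ṣ/ at 8 rightward: 9 /b/ transparent; 10 /b/ transparent; 11 /ṭ/ is itself a trigger — this domain ends here.
From /ṣ/ at 8 leftward: 7 /ṭ/ is itself a trigger — this domain ends here.
From /ṭ/ at 11 rightward: 12 /j/ blocks.
From /ṭ/ at 11 leftward: 10 /b/ transparent; 9 /b/ transparent; 8 /ṣ/ is itself a trigger — this domain ends here.
From /ṣ/ at 13 rightward: 14 /g/ transparent; 15 /o/ → [+RTR]; 16 /a/ → [+RTR]; 17 /b/ transparent; word edge.
From /ṣ/ at 13 leftward: 12 /j/ blocks.
Target with no active source: position 2 stays [-emphatic].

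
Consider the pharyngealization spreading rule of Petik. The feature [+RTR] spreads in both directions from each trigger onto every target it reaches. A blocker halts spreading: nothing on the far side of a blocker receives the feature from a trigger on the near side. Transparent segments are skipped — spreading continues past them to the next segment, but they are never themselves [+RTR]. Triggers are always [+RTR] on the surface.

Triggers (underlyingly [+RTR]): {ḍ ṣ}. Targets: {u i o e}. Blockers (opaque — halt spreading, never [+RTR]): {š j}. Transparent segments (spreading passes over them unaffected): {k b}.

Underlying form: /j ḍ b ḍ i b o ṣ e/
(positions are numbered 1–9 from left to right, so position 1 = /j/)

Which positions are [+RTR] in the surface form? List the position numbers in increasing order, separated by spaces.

2 4 5 7 8 9

From /ḍ/ at 2 rightward: 3 /b/ transparent; 4 /ḍ/ is itself a trigger — this domain ends here.
From /ḍ/ at 2 leftward: 1 /j/ blocks.
From /ḍ/ at 4 rightward: 5 /i/ → [+RTR]; 6 /b/ transparent; 7 /o/ → [+RTR]; 8 /ṣ/ is itself a trigger — this domain ends here.
From /ḍ/ at 4 leftward: 3 /b/ transparent; 2 /ḍ/ is itself a trigger — this domain ends here.
From /ṣ/ at 8 rightward: 9 /e/ → [+RTR]; word edge.
From /ṣ/ at 8 leftward: 7 /o/ → [+RTR]; 6 /b/ transparent; 5 /i/ → [+RTR]; 4 /ḍ/ is itself a trigger — this domain ends here.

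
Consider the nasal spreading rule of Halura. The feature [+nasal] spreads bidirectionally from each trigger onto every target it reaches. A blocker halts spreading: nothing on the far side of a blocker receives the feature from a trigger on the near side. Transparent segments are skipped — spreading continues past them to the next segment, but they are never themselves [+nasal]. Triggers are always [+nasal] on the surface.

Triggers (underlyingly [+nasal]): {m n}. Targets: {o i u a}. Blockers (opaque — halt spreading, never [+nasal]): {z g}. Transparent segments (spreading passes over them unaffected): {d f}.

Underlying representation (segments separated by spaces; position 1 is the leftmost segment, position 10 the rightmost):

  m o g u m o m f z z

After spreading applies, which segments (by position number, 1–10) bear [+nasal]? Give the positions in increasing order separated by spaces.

1 2 4 5 6 7

From /m/ at 1 rightward: 2 /o/ → [+nasal]; 3 /g/ blocks.
From /m/ at 1 leftward: word edge.
From /m/ at 5 rightward: 6 /o/ → [+nasal]; 7 /m/ is itself a trigger — this domain ends here.
From /m/ at 5 leftward: 4 /u/ → [+nasal]; 3 /g/ blocks.
From /m/ at 7 rightward: 8 /f/ transparent; 9 /z/ blocks.
From /m/ at 7 leftward: 6 /o/ → [+nasal]; 5 /m/ is itself a trigger — this domain ends here.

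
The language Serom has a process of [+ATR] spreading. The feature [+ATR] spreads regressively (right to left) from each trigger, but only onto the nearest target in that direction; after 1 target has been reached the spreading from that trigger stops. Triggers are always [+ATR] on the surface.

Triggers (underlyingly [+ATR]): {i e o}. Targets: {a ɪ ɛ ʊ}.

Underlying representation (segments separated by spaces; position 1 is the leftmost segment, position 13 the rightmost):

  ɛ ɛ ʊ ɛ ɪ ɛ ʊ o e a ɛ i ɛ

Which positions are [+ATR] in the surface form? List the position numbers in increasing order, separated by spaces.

From /o/ at 8 leftward: 7 /ʊ/ → [+ATR]; bound reached.
From /e/ at 9 leftward: 8 /o/ is itself a trigger — this domain ends here.
From /i/ at 12 leftward: 11 /ɛ/ → [+ATR]; bound reached.
Targets with no active source: positions 1 2 3 4 5 6 10 13 stay [-ATR].

7 8 9 11 12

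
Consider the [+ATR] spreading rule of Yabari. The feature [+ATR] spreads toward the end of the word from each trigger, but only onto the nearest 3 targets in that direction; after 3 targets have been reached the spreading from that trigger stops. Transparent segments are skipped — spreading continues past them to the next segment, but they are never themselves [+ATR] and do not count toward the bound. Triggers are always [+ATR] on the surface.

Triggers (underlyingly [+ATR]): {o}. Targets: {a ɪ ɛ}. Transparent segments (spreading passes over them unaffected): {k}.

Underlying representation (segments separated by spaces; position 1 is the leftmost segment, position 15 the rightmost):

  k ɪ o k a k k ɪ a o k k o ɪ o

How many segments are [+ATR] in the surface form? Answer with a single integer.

From /o/ at 3 rightward: 4 /k/ transparent; 5 /a/ → [+ATR]; 6 /k/ transparent; 7 /k/ transparent; 8 /ɪ/ → [+ATR]; 9 /a/ → [+ATR]; bound reached.
From /o/ at 10 rightward: 11 /k/ transparent; 12 /k/ transparent; 13 /o/ is itself a trigger — this domain ends here.
From /o/ at 13 rightward: 14 /ɪ/ → [+ATR]; 15 /o/ is itself a trigger — this domain ends here.
From /o/ at 15 rightward: word edge.
Target with no active source: position 2 stays [-ATR].
[+ATR] positions on the surface: 3 5 8 9 10 13 14 15.

8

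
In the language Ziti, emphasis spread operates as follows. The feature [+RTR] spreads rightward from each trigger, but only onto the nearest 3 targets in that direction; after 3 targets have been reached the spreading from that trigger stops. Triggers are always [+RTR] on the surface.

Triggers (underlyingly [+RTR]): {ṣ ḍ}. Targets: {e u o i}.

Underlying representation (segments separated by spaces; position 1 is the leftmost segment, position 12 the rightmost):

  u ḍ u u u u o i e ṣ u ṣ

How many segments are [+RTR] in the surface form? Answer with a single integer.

7

From /ḍ/ at 2 rightward: 3 /u/ → [+RTR]; 4 /u/ → [+RTR]; 5 /u/ → [+RTR]; bound reached.
From /ṣ/ at 10 rightward: 11 /u/ → [+RTR]; 12 /ṣ/ is itself a trigger — this domain ends here.
From /ṣ/ at 12 rightward: word edge.
Targets with no active source: positions 1 6 7 8 9 stay [-emphatic].
[+RTR] positions on the surface: 2 3 4 5 10 11 12.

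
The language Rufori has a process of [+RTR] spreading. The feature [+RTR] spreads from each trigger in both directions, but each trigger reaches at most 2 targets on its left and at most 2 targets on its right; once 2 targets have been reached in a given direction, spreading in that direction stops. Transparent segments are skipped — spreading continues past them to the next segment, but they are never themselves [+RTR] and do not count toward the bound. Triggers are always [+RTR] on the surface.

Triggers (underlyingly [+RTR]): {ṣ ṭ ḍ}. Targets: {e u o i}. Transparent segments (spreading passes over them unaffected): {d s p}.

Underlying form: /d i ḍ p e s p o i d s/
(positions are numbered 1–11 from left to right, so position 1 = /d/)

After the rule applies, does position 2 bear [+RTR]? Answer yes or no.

From /ḍ/ at 3 rightward: 4 /p/ transparent; 5 /e/ → [+RTR]; 6 /s/ transparent; 7 /p/ transparent; 8 /o/ → [+RTR]; bound reached.
From /ḍ/ at 3 leftward: 2 /i/ → [+RTR]; 1 /d/ transparent; word edge.
Target with no active source: position 9 stays [-emphatic].
[+RTR] positions on the surface: 2 3 5 8.

yes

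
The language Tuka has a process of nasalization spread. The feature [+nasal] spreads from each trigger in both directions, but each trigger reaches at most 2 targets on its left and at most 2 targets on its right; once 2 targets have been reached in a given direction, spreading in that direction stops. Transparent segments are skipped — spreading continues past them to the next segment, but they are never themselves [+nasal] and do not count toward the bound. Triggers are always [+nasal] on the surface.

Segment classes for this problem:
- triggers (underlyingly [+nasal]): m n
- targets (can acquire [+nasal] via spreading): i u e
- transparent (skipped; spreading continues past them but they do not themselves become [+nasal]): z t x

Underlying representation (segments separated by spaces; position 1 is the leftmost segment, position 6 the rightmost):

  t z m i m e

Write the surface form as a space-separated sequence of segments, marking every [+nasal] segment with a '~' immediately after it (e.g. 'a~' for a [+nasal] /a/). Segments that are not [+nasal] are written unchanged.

t z m~ i~ m~ e~

From /m/ at 3 rightward: 4 /i/ → [+nasal]; 5 /m/ is itself a trigger — this domain ends here.
From /m/ at 3 leftward: 2 /z/ transparent; 1 /t/ transparent; word edge.
From /m/ at 5 rightward: 6 /e/ → [+nasal]; word edge.
From /m/ at 5 leftward: 4 /i/ → [+nasal]; 3 /m/ is itself a trigger — this domain ends here.
[+nasal] positions on the surface: 3 4 5 6.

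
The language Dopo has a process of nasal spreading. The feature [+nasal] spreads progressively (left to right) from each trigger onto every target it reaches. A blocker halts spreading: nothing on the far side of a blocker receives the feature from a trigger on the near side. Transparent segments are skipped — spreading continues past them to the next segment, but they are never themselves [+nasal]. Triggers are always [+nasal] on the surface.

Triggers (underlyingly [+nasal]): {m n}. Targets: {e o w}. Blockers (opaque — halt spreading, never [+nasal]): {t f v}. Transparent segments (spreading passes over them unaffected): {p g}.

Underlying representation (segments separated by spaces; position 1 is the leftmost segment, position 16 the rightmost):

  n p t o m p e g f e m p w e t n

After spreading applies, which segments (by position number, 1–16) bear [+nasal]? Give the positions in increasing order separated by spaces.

From /n/ at 1 rightward: 2 /p/ transparent; 3 /t/ blocks.
From /m/ at 5 rightward: 6 /p/ transparent; 7 /e/ → [+nasal]; 8 /g/ transparent; 9 /f/ blocks.
From /m/ at 11 rightward: 12 /p/ transparent; 13 /w/ → [+nasal]; 14 /e/ → [+nasal]; 15 /t/ blocks.
From /n/ at 16 rightward: word edge.
Targets with no active source: positions 4 10 stay [-nasal].

1 5 7 11 13 14 16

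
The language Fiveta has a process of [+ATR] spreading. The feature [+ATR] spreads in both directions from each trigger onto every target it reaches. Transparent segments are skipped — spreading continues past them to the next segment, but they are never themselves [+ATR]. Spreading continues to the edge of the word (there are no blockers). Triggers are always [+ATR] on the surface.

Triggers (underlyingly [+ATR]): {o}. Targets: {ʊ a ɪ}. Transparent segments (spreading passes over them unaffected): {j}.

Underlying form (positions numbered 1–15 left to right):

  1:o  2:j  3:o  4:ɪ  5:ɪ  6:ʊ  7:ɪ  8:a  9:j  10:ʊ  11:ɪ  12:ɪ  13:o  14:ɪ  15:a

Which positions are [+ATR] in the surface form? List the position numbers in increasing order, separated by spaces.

1 3 4 5 6 7 8 10 11 12 13 14 15

From /o/ at 1 rightward: 2 /j/ transparent; 3 /o/ is itself a trigger — this domain ends here.
From /o/ at 1 leftward: word edge.
From /o/ at 3 rightward: 4 /ɪ/ → [+ATR]; 5 /ɪ/ → [+ATR]; 6 /ʊ/ → [+ATR]; 7 /ɪ/ → [+ATR]; 8 /a/ → [+ATR]; 9 /j/ transparent; 10 /ʊ/ → [+ATR]; 11 /ɪ/ → [+ATR]; 12 /ɪ/ → [+ATR]; 13 /o/ is itself a trigger — this domain ends here.
From /o/ at 3 leftward: 2 /j/ transparent; 1 /o/ is itself a trigger — this domain ends here.
From /o/ at 13 rightward: 14 /ɪ/ → [+ATR]; 15 /a/ → [+ATR]; word edge.
From /o/ at 13 leftward: 12 /ɪ/ → [+ATR]; 11 /ɪ/ → [+ATR]; 10 /ʊ/ → [+ATR]; 9 /j/ transparent; 8 /a/ → [+ATR]; 7 /ɪ/ → [+ATR]; 6 /ʊ/ → [+ATR]; 5 /ɪ/ → [+ATR]; 4 /ɪ/ → [+ATR]; 3 /o/ is itself a trigger — this domain ends here.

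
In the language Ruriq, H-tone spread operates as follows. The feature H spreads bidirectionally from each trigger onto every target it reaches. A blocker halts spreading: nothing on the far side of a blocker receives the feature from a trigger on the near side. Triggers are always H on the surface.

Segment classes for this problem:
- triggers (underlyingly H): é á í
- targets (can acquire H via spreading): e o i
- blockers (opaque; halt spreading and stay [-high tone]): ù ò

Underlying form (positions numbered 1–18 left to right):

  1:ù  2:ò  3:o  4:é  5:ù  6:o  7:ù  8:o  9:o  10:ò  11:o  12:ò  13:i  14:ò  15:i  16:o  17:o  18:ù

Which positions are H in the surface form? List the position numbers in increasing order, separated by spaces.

From /é/ at 4 rightward: 5 /ù/ blocks.
From /é/ at 4 leftward: 3 /o/ → H; 2 /ò/ blocks.
Targets with no active source: positions 6 8 9 11 13 15 16 17 stay [-high tone].

3 4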